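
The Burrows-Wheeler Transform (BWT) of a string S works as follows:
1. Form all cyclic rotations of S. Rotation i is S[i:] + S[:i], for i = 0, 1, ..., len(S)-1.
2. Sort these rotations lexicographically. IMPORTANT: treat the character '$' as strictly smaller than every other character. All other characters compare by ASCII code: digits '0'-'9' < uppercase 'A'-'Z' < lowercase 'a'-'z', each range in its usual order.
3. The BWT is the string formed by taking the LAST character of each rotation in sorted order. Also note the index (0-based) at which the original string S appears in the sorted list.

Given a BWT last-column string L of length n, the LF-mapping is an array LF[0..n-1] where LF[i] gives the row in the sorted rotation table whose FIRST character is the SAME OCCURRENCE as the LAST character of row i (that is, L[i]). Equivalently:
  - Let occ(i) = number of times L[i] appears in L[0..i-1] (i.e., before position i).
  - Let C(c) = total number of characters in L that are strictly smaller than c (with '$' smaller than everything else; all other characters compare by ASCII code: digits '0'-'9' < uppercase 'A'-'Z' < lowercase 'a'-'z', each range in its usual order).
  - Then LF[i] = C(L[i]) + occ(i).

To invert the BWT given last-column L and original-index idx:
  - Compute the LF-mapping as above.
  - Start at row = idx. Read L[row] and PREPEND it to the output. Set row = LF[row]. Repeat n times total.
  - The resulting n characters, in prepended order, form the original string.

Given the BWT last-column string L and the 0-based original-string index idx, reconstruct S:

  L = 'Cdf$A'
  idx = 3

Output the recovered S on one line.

Answer: dAfC$

Derivation:
LF mapping: 2 3 4 0 1
Walk LF starting at row 3, prepending L[row]:
  step 1: row=3, L[3]='$', prepend. Next row=LF[3]=0
  step 2: row=0, L[0]='C', prepend. Next row=LF[0]=2
  step 3: row=2, L[2]='f', prepend. Next row=LF[2]=4
  step 4: row=4, L[4]='A', prepend. Next row=LF[4]=1
  step 5: row=1, L[1]='d', prepend. Next row=LF[1]=3
Reversed output: dAfC$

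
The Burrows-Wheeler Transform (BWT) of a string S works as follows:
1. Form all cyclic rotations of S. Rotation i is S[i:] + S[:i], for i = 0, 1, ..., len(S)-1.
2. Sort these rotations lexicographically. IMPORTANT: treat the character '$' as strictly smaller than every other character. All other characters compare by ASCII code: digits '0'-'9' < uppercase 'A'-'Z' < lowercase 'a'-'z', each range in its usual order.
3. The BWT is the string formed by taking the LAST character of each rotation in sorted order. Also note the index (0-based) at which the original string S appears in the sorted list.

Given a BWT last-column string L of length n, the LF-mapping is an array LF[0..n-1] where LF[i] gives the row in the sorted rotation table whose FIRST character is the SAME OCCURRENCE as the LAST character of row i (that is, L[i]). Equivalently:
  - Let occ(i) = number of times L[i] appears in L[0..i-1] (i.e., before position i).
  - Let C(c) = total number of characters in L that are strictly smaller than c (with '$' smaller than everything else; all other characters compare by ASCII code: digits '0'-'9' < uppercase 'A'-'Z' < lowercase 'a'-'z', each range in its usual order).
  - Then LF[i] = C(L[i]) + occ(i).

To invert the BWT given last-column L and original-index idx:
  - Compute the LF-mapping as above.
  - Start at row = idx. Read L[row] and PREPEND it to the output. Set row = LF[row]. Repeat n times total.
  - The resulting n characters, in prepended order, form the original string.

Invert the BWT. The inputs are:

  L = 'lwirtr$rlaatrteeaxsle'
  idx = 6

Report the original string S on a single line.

Answer: extraterrestrialwall$

Derivation:
LF mapping: 8 19 7 11 16 12 0 13 9 1 2 17 14 18 4 5 3 20 15 10 6
Walk LF starting at row 6, prepending L[row]:
  step 1: row=6, L[6]='$', prepend. Next row=LF[6]=0
  step 2: row=0, L[0]='l', prepend. Next row=LF[0]=8
  step 3: row=8, L[8]='l', prepend. Next row=LF[8]=9
  step 4: row=9, L[9]='a', prepend. Next row=LF[9]=1
  step 5: row=1, L[1]='w', prepend. Next row=LF[1]=19
  step 6: row=19, L[19]='l', prepend. Next row=LF[19]=10
  step 7: row=10, L[10]='a', prepend. Next row=LF[10]=2
  step 8: row=2, L[2]='i', prepend. Next row=LF[2]=7
  step 9: row=7, L[7]='r', prepend. Next row=LF[7]=13
  step 10: row=13, L[13]='t', prepend. Next row=LF[13]=18
  step 11: row=18, L[18]='s', prepend. Next row=LF[18]=15
  step 12: row=15, L[15]='e', prepend. Next row=LF[15]=5
  step 13: row=5, L[5]='r', prepend. Next row=LF[5]=12
  step 14: row=12, L[12]='r', prepend. Next row=LF[12]=14
  step 15: row=14, L[14]='e', prepend. Next row=LF[14]=4
  step 16: row=4, L[4]='t', prepend. Next row=LF[4]=16
  step 17: row=16, L[16]='a', prepend. Next row=LF[16]=3
  step 18: row=3, L[3]='r', prepend. Next row=LF[3]=11
  step 19: row=11, L[11]='t', prepend. Next row=LF[11]=17
  step 20: row=17, L[17]='x', prepend. Next row=LF[17]=20
  step 21: row=20, L[20]='e', prepend. Next row=LF[20]=6
Reversed output: extraterrestrialwall$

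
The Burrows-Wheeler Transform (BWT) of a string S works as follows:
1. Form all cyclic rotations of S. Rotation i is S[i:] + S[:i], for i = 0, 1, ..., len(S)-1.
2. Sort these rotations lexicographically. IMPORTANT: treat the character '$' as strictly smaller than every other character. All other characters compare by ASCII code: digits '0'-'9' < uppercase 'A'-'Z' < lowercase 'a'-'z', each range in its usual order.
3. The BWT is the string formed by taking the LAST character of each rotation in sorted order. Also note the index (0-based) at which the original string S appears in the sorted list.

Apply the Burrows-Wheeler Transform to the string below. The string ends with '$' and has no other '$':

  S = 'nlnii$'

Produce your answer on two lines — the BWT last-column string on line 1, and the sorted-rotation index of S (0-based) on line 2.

All 6 rotations (rotation i = S[i:]+S[:i]):
  rot[0] = nlnii$
  rot[1] = lnii$n
  rot[2] = nii$nl
  rot[3] = ii$nln
  rot[4] = i$nlni
  rot[5] = $nlnii
Sorted (with $ < everything):
  sorted[0] = $nlnii  (last char: 'i')
  sorted[1] = i$nlni  (last char: 'i')
  sorted[2] = ii$nln  (last char: 'n')
  sorted[3] = lnii$n  (last char: 'n')
  sorted[4] = nii$nl  (last char: 'l')
  sorted[5] = nlnii$  (last char: '$')
Last column: iinnl$
Original string S is at sorted index 5

Answer: iinnl$
5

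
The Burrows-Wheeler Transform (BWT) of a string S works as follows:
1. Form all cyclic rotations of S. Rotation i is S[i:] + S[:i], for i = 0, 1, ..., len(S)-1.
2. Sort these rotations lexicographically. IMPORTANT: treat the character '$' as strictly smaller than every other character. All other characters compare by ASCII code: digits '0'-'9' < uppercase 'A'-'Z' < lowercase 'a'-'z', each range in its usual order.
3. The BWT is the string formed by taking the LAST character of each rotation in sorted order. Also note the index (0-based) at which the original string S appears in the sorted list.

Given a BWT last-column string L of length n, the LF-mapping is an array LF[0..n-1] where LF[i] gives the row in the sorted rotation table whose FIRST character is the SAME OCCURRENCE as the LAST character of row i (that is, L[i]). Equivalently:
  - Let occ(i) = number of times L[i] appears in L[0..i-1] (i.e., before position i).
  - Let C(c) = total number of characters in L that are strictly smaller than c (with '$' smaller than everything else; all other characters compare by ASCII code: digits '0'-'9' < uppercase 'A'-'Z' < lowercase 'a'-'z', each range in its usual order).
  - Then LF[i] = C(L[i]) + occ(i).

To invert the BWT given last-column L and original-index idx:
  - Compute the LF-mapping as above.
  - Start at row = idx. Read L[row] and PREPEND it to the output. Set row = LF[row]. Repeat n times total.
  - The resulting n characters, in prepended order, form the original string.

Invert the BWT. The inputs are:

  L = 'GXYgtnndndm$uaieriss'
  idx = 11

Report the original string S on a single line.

Answer: misunderstandingYXG$

Derivation:
LF mapping: 1 2 3 8 18 12 13 5 14 6 11 0 19 4 9 7 15 10 16 17
Walk LF starting at row 11, prepending L[row]:
  step 1: row=11, L[11]='$', prepend. Next row=LF[11]=0
  step 2: row=0, L[0]='G', prepend. Next row=LF[0]=1
  step 3: row=1, L[1]='X', prepend. Next row=LF[1]=2
  step 4: row=2, L[2]='Y', prepend. Next row=LF[2]=3
  step 5: row=3, L[3]='g', prepend. Next row=LF[3]=8
  step 6: row=8, L[8]='n', prepend. Next row=LF[8]=14
  step 7: row=14, L[14]='i', prepend. Next row=LF[14]=9
  step 8: row=9, L[9]='d', prepend. Next row=LF[9]=6
  step 9: row=6, L[6]='n', prepend. Next row=LF[6]=13
  step 10: row=13, L[13]='a', prepend. Next row=LF[13]=4
  step 11: row=4, L[4]='t', prepend. Next row=LF[4]=18
  step 12: row=18, L[18]='s', prepend. Next row=LF[18]=16
  step 13: row=16, L[16]='r', prepend. Next row=LF[16]=15
  step 14: row=15, L[15]='e', prepend. Next row=LF[15]=7
  step 15: row=7, L[7]='d', prepend. Next row=LF[7]=5
  step 16: row=5, L[5]='n', prepend. Next row=LF[5]=12
  step 17: row=12, L[12]='u', prepend. Next row=LF[12]=19
  step 18: row=19, L[19]='s', prepend. Next row=LF[19]=17
  step 19: row=17, L[17]='i', prepend. Next row=LF[17]=10
  step 20: row=10, L[10]='m', prepend. Next row=LF[10]=11
Reversed output: misunderstandingYXG$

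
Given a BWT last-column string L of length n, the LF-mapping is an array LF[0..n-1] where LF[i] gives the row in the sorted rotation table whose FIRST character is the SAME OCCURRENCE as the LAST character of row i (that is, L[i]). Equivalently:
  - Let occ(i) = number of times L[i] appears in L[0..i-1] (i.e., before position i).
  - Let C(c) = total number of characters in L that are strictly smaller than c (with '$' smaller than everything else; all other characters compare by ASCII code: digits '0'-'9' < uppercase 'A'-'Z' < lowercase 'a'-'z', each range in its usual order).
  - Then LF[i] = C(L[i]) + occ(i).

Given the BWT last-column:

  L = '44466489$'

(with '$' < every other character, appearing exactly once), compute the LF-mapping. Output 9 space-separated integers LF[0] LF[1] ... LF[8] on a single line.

Char counts: '$':1, '4':4, '6':2, '8':1, '9':1
C (first-col start): C('$')=0, C('4')=1, C('6')=5, C('8')=7, C('9')=8
L[0]='4': occ=0, LF[0]=C('4')+0=1+0=1
L[1]='4': occ=1, LF[1]=C('4')+1=1+1=2
L[2]='4': occ=2, LF[2]=C('4')+2=1+2=3
L[3]='6': occ=0, LF[3]=C('6')+0=5+0=5
L[4]='6': occ=1, LF[4]=C('6')+1=5+1=6
L[5]='4': occ=3, LF[5]=C('4')+3=1+3=4
L[6]='8': occ=0, LF[6]=C('8')+0=7+0=7
L[7]='9': occ=0, LF[7]=C('9')+0=8+0=8
L[8]='$': occ=0, LF[8]=C('$')+0=0+0=0

Answer: 1 2 3 5 6 4 7 8 0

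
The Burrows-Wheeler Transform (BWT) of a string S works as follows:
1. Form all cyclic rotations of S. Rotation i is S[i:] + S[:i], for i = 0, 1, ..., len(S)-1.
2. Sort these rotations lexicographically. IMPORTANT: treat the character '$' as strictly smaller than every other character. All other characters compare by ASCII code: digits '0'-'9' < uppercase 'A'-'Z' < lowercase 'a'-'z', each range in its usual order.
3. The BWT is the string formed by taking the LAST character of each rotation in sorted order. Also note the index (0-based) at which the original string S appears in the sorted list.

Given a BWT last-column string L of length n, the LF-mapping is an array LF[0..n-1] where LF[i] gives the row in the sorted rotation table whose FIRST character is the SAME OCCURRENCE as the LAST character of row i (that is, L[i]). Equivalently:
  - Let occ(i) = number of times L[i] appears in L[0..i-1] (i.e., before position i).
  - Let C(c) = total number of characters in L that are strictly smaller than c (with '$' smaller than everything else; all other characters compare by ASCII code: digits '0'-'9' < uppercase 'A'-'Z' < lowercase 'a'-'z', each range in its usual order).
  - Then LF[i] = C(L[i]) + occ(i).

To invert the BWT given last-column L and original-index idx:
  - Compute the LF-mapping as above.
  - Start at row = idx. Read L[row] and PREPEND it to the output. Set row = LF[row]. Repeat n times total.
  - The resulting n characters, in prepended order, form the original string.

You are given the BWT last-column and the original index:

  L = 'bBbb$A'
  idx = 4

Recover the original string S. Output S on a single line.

LF mapping: 3 2 4 5 0 1
Walk LF starting at row 4, prepending L[row]:
  step 1: row=4, L[4]='$', prepend. Next row=LF[4]=0
  step 2: row=0, L[0]='b', prepend. Next row=LF[0]=3
  step 3: row=3, L[3]='b', prepend. Next row=LF[3]=5
  step 4: row=5, L[5]='A', prepend. Next row=LF[5]=1
  step 5: row=1, L[1]='B', prepend. Next row=LF[1]=2
  step 6: row=2, L[2]='b', prepend. Next row=LF[2]=4
Reversed output: bBAbb$

Answer: bBAbb$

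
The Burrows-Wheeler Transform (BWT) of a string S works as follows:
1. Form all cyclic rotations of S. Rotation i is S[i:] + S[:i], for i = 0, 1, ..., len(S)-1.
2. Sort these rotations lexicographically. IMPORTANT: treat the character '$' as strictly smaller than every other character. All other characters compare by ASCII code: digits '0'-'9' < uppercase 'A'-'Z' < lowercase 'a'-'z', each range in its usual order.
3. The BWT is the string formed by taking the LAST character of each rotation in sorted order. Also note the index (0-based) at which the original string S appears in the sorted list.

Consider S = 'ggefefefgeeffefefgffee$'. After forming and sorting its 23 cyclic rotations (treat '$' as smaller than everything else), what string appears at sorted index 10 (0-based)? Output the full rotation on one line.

Answer: fee$ggefefefgeeffefefgf

Derivation:
All 23 rotations (rotation i = S[i:]+S[:i]):
  rot[0] = ggefefefgeeffefefgffee$
  rot[1] = gefefefgeeffefefgffee$g
  rot[2] = efefefgeeffefefgffee$gg
  rot[3] = fefefgeeffefefgffee$gge
  rot[4] = efefgeeffefefgffee$ggef
  rot[5] = fefgeeffefefgffee$ggefe
  rot[6] = efgeeffefefgffee$ggefef
  rot[7] = fgeeffefefgffee$ggefefe
  rot[8] = geeffefefgffee$ggefefef
  rot[9] = eeffefefgffee$ggefefefg
  rot[10] = effefefgffee$ggefefefge
  rot[11] = ffefefgffee$ggefefefgee
  rot[12] = fefefgffee$ggefefefgeef
  rot[13] = efefgffee$ggefefefgeeff
  rot[14] = fefgffee$ggefefefgeeffe
  rot[15] = efgffee$ggefefefgeeffef
  rot[16] = fgffee$ggefefefgeeffefe
  rot[17] = gffee$ggefefefgeeffefef
  rot[18] = ffee$ggefefefgeeffefefg
  rot[19] = fee$ggefefefgeeffefefgf
  rot[20] = ee$ggefefefgeeffefefgff
  rot[21] = e$ggefefefgeeffefefgffe
  rot[22] = $ggefefefgeeffefefgffee
Sorted (with $ < everything):
  sorted[0] = $ggefefefgeeffefefgffee
  sorted[1] = e$ggefefefgeeffefefgffe
  sorted[2] = ee$ggefefefgeeffefefgff
  sorted[3] = eeffefefgffee$ggefefefg
  sorted[4] = efefefgeeffefefgffee$gg
  sorted[5] = efefgeeffefefgffee$ggef
  sorted[6] = efefgffee$ggefefefgeeff
  sorted[7] = effefefgffee$ggefefefge
  sorted[8] = efgeeffefefgffee$ggefef
  sorted[9] = efgffee$ggefefefgeeffef
  sorted[10] = fee$ggefefefgeeffefefgf
  sorted[11] = fefefgeeffefefgffee$gge
  sorted[12] = fefefgffee$ggefefefgeef
  sorted[13] = fefgeeffefefgffee$ggefe
  sorted[14] = fefgffee$ggefefefgeeffe
  sorted[15] = ffee$ggefefefgeeffefefg
  sorted[16] = ffefefgffee$ggefefefgee
  sorted[17] = fgeeffefefgffee$ggefefe
  sorted[18] = fgffee$ggefefefgeeffefe
  sorted[19] = geeffefefgffee$ggefefef
  sorted[20] = gefefefgeeffefefgffee$g
  sorted[21] = gffee$ggefefefgeeffefef
  sorted[22] = ggefefefgeeffefefgffee$
sorted[10] = fee$ggefefefgeeffefefgf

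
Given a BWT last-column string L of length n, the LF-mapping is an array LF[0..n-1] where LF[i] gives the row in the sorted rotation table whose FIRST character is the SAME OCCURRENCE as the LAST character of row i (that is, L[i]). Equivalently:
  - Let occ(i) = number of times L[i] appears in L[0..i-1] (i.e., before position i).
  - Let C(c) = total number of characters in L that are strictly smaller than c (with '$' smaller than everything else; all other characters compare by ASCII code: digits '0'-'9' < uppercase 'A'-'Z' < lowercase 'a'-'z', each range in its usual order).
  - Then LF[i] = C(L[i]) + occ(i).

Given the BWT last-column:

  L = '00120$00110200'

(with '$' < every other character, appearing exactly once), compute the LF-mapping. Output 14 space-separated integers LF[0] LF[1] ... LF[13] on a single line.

Char counts: '$':1, '0':8, '1':3, '2':2
C (first-col start): C('$')=0, C('0')=1, C('1')=9, C('2')=12
L[0]='0': occ=0, LF[0]=C('0')+0=1+0=1
L[1]='0': occ=1, LF[1]=C('0')+1=1+1=2
L[2]='1': occ=0, LF[2]=C('1')+0=9+0=9
L[3]='2': occ=0, LF[3]=C('2')+0=12+0=12
L[4]='0': occ=2, LF[4]=C('0')+2=1+2=3
L[5]='$': occ=0, LF[5]=C('$')+0=0+0=0
L[6]='0': occ=3, LF[6]=C('0')+3=1+3=4
L[7]='0': occ=4, LF[7]=C('0')+4=1+4=5
L[8]='1': occ=1, LF[8]=C('1')+1=9+1=10
L[9]='1': occ=2, LF[9]=C('1')+2=9+2=11
L[10]='0': occ=5, LF[10]=C('0')+5=1+5=6
L[11]='2': occ=1, LF[11]=C('2')+1=12+1=13
L[12]='0': occ=6, LF[12]=C('0')+6=1+6=7
L[13]='0': occ=7, LF[13]=C('0')+7=1+7=8

Answer: 1 2 9 12 3 0 4 5 10 11 6 13 7 8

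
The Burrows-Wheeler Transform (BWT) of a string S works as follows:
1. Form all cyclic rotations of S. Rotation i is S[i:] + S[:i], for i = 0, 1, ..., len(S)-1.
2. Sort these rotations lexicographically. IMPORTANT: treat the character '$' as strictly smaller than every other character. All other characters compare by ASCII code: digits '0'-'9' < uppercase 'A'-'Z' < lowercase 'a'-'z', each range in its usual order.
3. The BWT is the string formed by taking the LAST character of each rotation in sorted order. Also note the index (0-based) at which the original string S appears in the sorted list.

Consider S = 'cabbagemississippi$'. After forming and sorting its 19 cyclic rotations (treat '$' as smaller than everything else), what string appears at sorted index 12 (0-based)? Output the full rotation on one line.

All 19 rotations (rotation i = S[i:]+S[:i]):
  rot[0] = cabbagemississippi$
  rot[1] = abbagemississippi$c
  rot[2] = bbagemississippi$ca
  rot[3] = bagemississippi$cab
  rot[4] = agemississippi$cabb
  rot[5] = gemississippi$cabba
  rot[6] = emississippi$cabbag
  rot[7] = mississippi$cabbage
  rot[8] = ississippi$cabbagem
  rot[9] = ssissippi$cabbagemi
  rot[10] = sissippi$cabbagemis
  rot[11] = issippi$cabbagemiss
  rot[12] = ssippi$cabbagemissi
  rot[13] = sippi$cabbagemissis
  rot[14] = ippi$cabbagemississ
  rot[15] = ppi$cabbagemississi
  rot[16] = pi$cabbagemississip
  rot[17] = i$cabbagemississipp
  rot[18] = $cabbagemississippi
Sorted (with $ < everything):
  sorted[0] = $cabbagemississippi
  sorted[1] = abbagemississippi$c
  sorted[2] = agemississippi$cabb
  sorted[3] = bagemississippi$cab
  sorted[4] = bbagemississippi$ca
  sorted[5] = cabbagemississippi$
  sorted[6] = emississippi$cabbag
  sorted[7] = gemississippi$cabba
  sorted[8] = i$cabbagemississipp
  sorted[9] = ippi$cabbagemississ
  sorted[10] = issippi$cabbagemiss
  sorted[11] = ississippi$cabbagem
  sorted[12] = mississippi$cabbage
  sorted[13] = pi$cabbagemississip
  sorted[14] = ppi$cabbagemississi
  sorted[15] = sippi$cabbagemissis
  sorted[16] = sissippi$cabbagemis
  sorted[17] = ssippi$cabbagemissi
  sorted[18] = ssissippi$cabbagemi
sorted[12] = mississippi$cabbage

Answer: mississippi$cabbage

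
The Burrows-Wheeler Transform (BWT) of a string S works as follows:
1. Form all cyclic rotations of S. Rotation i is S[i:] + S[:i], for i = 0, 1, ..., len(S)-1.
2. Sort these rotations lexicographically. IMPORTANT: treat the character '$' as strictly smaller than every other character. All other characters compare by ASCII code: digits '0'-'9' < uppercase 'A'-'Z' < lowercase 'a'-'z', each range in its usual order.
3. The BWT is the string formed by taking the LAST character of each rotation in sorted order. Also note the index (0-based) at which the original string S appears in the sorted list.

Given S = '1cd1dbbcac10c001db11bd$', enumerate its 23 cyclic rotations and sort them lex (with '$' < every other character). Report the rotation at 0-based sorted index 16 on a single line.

Answer: c10c001db11bd$1cd1dbbca

Derivation:
All 23 rotations (rotation i = S[i:]+S[:i]):
  rot[0] = 1cd1dbbcac10c001db11bd$
  rot[1] = cd1dbbcac10c001db11bd$1
  rot[2] = d1dbbcac10c001db11bd$1c
  rot[3] = 1dbbcac10c001db11bd$1cd
  rot[4] = dbbcac10c001db11bd$1cd1
  rot[5] = bbcac10c001db11bd$1cd1d
  rot[6] = bcac10c001db11bd$1cd1db
  rot[7] = cac10c001db11bd$1cd1dbb
  rot[8] = ac10c001db11bd$1cd1dbbc
  rot[9] = c10c001db11bd$1cd1dbbca
  rot[10] = 10c001db11bd$1cd1dbbcac
  rot[11] = 0c001db11bd$1cd1dbbcac1
  rot[12] = c001db11bd$1cd1dbbcac10
  rot[13] = 001db11bd$1cd1dbbcac10c
  rot[14] = 01db11bd$1cd1dbbcac10c0
  rot[15] = 1db11bd$1cd1dbbcac10c00
  rot[16] = db11bd$1cd1dbbcac10c001
  rot[17] = b11bd$1cd1dbbcac10c001d
  rot[18] = 11bd$1cd1dbbcac10c001db
  rot[19] = 1bd$1cd1dbbcac10c001db1
  rot[20] = bd$1cd1dbbcac10c001db11
  rot[21] = d$1cd1dbbcac10c001db11b
  rot[22] = $1cd1dbbcac10c001db11bd
Sorted (with $ < everything):
  sorted[0] = $1cd1dbbcac10c001db11bd
  sorted[1] = 001db11bd$1cd1dbbcac10c
  sorted[2] = 01db11bd$1cd1dbbcac10c0
  sorted[3] = 0c001db11bd$1cd1dbbcac1
  sorted[4] = 10c001db11bd$1cd1dbbcac
  sorted[5] = 11bd$1cd1dbbcac10c001db
  sorted[6] = 1bd$1cd1dbbcac10c001db1
  sorted[7] = 1cd1dbbcac10c001db11bd$
  sorted[8] = 1db11bd$1cd1dbbcac10c00
  sorted[9] = 1dbbcac10c001db11bd$1cd
  sorted[10] = ac10c001db11bd$1cd1dbbc
  sorted[11] = b11bd$1cd1dbbcac10c001d
  sorted[12] = bbcac10c001db11bd$1cd1d
  sorted[13] = bcac10c001db11bd$1cd1db
  sorted[14] = bd$1cd1dbbcac10c001db11
  sorted[15] = c001db11bd$1cd1dbbcac10
  sorted[16] = c10c001db11bd$1cd1dbbca
  sorted[17] = cac10c001db11bd$1cd1dbb
  sorted[18] = cd1dbbcac10c001db11bd$1
  sorted[19] = d$1cd1dbbcac10c001db11b
  sorted[20] = d1dbbcac10c001db11bd$1c
  sorted[21] = db11bd$1cd1dbbcac10c001
  sorted[22] = dbbcac10c001db11bd$1cd1
sorted[16] = c10c001db11bd$1cd1dbbca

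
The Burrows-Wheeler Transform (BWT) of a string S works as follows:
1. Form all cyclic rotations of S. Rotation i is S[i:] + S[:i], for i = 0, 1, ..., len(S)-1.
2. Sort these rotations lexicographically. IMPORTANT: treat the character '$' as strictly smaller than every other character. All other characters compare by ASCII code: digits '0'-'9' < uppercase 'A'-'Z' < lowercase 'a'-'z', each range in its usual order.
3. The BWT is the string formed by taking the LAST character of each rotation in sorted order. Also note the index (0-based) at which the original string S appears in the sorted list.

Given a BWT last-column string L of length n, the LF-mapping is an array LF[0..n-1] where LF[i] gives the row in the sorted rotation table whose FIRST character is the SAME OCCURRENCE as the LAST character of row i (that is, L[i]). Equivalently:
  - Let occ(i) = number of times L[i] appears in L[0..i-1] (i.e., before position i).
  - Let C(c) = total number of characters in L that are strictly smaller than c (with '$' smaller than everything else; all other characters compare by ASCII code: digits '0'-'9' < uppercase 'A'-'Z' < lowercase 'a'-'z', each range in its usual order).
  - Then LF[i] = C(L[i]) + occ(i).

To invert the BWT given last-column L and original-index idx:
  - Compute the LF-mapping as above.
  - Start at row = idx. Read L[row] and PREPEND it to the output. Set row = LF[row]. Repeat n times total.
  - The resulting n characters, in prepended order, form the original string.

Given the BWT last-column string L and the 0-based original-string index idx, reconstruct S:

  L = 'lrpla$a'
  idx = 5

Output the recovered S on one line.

LF mapping: 3 6 5 4 1 0 2
Walk LF starting at row 5, prepending L[row]:
  step 1: row=5, L[5]='$', prepend. Next row=LF[5]=0
  step 2: row=0, L[0]='l', prepend. Next row=LF[0]=3
  step 3: row=3, L[3]='l', prepend. Next row=LF[3]=4
  step 4: row=4, L[4]='a', prepend. Next row=LF[4]=1
  step 5: row=1, L[1]='r', prepend. Next row=LF[1]=6
  step 6: row=6, L[6]='a', prepend. Next row=LF[6]=2
  step 7: row=2, L[2]='p', prepend. Next row=LF[2]=5
Reversed output: parall$

Answer: parall$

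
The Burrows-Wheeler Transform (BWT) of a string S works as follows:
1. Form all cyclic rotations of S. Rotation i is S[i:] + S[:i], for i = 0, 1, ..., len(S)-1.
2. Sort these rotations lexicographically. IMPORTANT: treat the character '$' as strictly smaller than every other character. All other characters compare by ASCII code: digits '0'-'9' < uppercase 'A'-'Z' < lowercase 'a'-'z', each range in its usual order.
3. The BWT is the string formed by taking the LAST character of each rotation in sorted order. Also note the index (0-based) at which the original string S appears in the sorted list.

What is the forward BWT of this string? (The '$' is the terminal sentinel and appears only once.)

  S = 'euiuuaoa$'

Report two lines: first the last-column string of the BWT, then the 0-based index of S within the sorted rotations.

All 9 rotations (rotation i = S[i:]+S[:i]):
  rot[0] = euiuuaoa$
  rot[1] = uiuuaoa$e
  rot[2] = iuuaoa$eu
  rot[3] = uuaoa$eui
  rot[4] = uaoa$euiu
  rot[5] = aoa$euiuu
  rot[6] = oa$euiuua
  rot[7] = a$euiuuao
  rot[8] = $euiuuaoa
Sorted (with $ < everything):
  sorted[0] = $euiuuaoa  (last char: 'a')
  sorted[1] = a$euiuuao  (last char: 'o')
  sorted[2] = aoa$euiuu  (last char: 'u')
  sorted[3] = euiuuaoa$  (last char: '$')
  sorted[4] = iuuaoa$eu  (last char: 'u')
  sorted[5] = oa$euiuua  (last char: 'a')
  sorted[6] = uaoa$euiu  (last char: 'u')
  sorted[7] = uiuuaoa$e  (last char: 'e')
  sorted[8] = uuaoa$eui  (last char: 'i')
Last column: aou$uauei
Original string S is at sorted index 3

Answer: aou$uauei
3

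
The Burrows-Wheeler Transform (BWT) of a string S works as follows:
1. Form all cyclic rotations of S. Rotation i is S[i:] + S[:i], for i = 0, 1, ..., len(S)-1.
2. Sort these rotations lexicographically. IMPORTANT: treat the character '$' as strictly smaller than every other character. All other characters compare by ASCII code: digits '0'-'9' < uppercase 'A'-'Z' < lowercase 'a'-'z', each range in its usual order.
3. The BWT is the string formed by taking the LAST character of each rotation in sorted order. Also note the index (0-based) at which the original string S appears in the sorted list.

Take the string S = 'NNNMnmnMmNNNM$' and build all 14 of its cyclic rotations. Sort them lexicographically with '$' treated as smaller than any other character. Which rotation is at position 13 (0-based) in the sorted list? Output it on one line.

Answer: nmnMmNNNM$NNNM

Derivation:
All 14 rotations (rotation i = S[i:]+S[:i]):
  rot[0] = NNNMnmnMmNNNM$
  rot[1] = NNMnmnMmNNNM$N
  rot[2] = NMnmnMmNNNM$NN
  rot[3] = MnmnMmNNNM$NNN
  rot[4] = nmnMmNNNM$NNNM
  rot[5] = mnMmNNNM$NNNMn
  rot[6] = nMmNNNM$NNNMnm
  rot[7] = MmNNNM$NNNMnmn
  rot[8] = mNNNM$NNNMnmnM
  rot[9] = NNNM$NNNMnmnMm
  rot[10] = NNM$NNNMnmnMmN
  rot[11] = NM$NNNMnmnMmNN
  rot[12] = M$NNNMnmnMmNNN
  rot[13] = $NNNMnmnMmNNNM
Sorted (with $ < everything):
  sorted[0] = $NNNMnmnMmNNNM
  sorted[1] = M$NNNMnmnMmNNN
  sorted[2] = MmNNNM$NNNMnmn
  sorted[3] = MnmnMmNNNM$NNN
  sorted[4] = NM$NNNMnmnMmNN
  sorted[5] = NMnmnMmNNNM$NN
  sorted[6] = NNM$NNNMnmnMmN
  sorted[7] = NNMnmnMmNNNM$N
  sorted[8] = NNNM$NNNMnmnMm
  sorted[9] = NNNMnmnMmNNNM$
  sorted[10] = mNNNM$NNNMnmnM
  sorted[11] = mnMmNNNM$NNNMn
  sorted[12] = nMmNNNM$NNNMnm
  sorted[13] = nmnMmNNNM$NNNM
sorted[13] = nmnMmNNNM$NNNM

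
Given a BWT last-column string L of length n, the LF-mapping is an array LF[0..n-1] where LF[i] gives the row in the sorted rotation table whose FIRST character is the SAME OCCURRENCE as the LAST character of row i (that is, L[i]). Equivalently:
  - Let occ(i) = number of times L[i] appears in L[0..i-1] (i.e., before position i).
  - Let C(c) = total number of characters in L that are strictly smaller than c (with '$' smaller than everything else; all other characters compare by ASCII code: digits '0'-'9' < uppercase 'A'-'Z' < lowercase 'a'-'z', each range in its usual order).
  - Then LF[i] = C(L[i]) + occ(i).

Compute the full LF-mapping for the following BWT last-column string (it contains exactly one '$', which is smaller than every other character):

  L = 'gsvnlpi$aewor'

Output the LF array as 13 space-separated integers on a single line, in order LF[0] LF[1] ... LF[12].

Char counts: '$':1, 'a':1, 'e':1, 'g':1, 'i':1, 'l':1, 'n':1, 'o':1, 'p':1, 'r':1, 's':1, 'v':1, 'w':1
C (first-col start): C('$')=0, C('a')=1, C('e')=2, C('g')=3, C('i')=4, C('l')=5, C('n')=6, C('o')=7, C('p')=8, C('r')=9, C('s')=10, C('v')=11, C('w')=12
L[0]='g': occ=0, LF[0]=C('g')+0=3+0=3
L[1]='s': occ=0, LF[1]=C('s')+0=10+0=10
L[2]='v': occ=0, LF[2]=C('v')+0=11+0=11
L[3]='n': occ=0, LF[3]=C('n')+0=6+0=6
L[4]='l': occ=0, LF[4]=C('l')+0=5+0=5
L[5]='p': occ=0, LF[5]=C('p')+0=8+0=8
L[6]='i': occ=0, LF[6]=C('i')+0=4+0=4
L[7]='$': occ=0, LF[7]=C('$')+0=0+0=0
L[8]='a': occ=0, LF[8]=C('a')+0=1+0=1
L[9]='e': occ=0, LF[9]=C('e')+0=2+0=2
L[10]='w': occ=0, LF[10]=C('w')+0=12+0=12
L[11]='o': occ=0, LF[11]=C('o')+0=7+0=7
L[12]='r': occ=0, LF[12]=C('r')+0=9+0=9

Answer: 3 10 11 6 5 8 4 0 1 2 12 7 9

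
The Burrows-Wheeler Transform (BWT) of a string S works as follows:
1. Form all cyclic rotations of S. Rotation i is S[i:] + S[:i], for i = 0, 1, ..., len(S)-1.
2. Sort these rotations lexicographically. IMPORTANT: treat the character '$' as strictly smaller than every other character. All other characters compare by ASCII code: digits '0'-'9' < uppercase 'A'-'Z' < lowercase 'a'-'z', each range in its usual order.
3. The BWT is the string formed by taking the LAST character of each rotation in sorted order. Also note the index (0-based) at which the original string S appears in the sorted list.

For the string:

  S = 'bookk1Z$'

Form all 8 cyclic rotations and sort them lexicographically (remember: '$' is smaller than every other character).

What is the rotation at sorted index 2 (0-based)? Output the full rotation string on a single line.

All 8 rotations (rotation i = S[i:]+S[:i]):
  rot[0] = bookk1Z$
  rot[1] = ookk1Z$b
  rot[2] = okk1Z$bo
  rot[3] = kk1Z$boo
  rot[4] = k1Z$book
  rot[5] = 1Z$bookk
  rot[6] = Z$bookk1
  rot[7] = $bookk1Z
Sorted (with $ < everything):
  sorted[0] = $bookk1Z
  sorted[1] = 1Z$bookk
  sorted[2] = Z$bookk1
  sorted[3] = bookk1Z$
  sorted[4] = k1Z$book
  sorted[5] = kk1Z$boo
  sorted[6] = okk1Z$bo
  sorted[7] = ookk1Z$b
sorted[2] = Z$bookk1

Answer: Z$bookk1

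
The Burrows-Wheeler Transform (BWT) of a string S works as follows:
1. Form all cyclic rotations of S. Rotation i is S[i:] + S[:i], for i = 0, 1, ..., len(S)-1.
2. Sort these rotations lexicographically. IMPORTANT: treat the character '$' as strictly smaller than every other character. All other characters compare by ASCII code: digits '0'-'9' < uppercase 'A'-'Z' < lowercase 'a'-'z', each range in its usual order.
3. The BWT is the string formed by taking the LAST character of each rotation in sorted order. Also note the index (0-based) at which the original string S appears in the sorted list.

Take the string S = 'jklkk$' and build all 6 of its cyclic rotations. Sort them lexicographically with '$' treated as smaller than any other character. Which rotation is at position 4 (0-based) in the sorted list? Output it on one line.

All 6 rotations (rotation i = S[i:]+S[:i]):
  rot[0] = jklkk$
  rot[1] = klkk$j
  rot[2] = lkk$jk
  rot[3] = kk$jkl
  rot[4] = k$jklk
  rot[5] = $jklkk
Sorted (with $ < everything):
  sorted[0] = $jklkk
  sorted[1] = jklkk$
  sorted[2] = k$jklk
  sorted[3] = kk$jkl
  sorted[4] = klkk$j
  sorted[5] = lkk$jk
sorted[4] = klkk$j

Answer: klkk$j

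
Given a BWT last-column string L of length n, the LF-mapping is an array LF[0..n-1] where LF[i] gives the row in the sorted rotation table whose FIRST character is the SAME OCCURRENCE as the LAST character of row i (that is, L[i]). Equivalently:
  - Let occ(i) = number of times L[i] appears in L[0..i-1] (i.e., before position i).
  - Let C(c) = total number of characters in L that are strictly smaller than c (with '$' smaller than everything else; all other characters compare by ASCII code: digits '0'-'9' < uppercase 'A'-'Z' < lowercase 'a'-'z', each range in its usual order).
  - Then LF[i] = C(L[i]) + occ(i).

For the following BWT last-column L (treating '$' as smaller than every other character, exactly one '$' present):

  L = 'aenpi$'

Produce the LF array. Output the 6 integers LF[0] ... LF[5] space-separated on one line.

Char counts: '$':1, 'a':1, 'e':1, 'i':1, 'n':1, 'p':1
C (first-col start): C('$')=0, C('a')=1, C('e')=2, C('i')=3, C('n')=4, C('p')=5
L[0]='a': occ=0, LF[0]=C('a')+0=1+0=1
L[1]='e': occ=0, LF[1]=C('e')+0=2+0=2
L[2]='n': occ=0, LF[2]=C('n')+0=4+0=4
L[3]='p': occ=0, LF[3]=C('p')+0=5+0=5
L[4]='i': occ=0, LF[4]=C('i')+0=3+0=3
L[5]='$': occ=0, LF[5]=C('$')+0=0+0=0

Answer: 1 2 4 5 3 0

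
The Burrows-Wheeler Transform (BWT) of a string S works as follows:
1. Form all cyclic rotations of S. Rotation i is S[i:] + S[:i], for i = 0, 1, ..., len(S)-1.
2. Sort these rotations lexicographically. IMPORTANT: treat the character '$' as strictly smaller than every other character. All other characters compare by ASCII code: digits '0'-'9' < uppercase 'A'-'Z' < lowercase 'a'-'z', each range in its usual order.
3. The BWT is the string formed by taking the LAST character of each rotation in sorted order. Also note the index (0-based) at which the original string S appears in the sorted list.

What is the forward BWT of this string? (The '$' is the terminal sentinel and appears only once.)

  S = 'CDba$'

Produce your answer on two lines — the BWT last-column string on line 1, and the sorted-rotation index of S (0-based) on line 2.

All 5 rotations (rotation i = S[i:]+S[:i]):
  rot[0] = CDba$
  rot[1] = Dba$C
  rot[2] = ba$CD
  rot[3] = a$CDb
  rot[4] = $CDba
Sorted (with $ < everything):
  sorted[0] = $CDba  (last char: 'a')
  sorted[1] = CDba$  (last char: '$')
  sorted[2] = Dba$C  (last char: 'C')
  sorted[3] = a$CDb  (last char: 'b')
  sorted[4] = ba$CD  (last char: 'D')
Last column: a$CbD
Original string S is at sorted index 1

Answer: a$CbD
1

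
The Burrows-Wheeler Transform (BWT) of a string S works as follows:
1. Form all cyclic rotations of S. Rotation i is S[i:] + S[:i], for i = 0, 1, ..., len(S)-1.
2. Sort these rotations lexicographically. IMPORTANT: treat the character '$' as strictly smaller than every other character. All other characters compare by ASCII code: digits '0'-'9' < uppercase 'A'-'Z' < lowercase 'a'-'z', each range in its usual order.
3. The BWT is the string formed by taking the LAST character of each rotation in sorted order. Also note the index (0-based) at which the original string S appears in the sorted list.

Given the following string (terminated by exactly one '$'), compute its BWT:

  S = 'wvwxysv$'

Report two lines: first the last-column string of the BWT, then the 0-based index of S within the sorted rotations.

Answer: vysw$vwx
4

Derivation:
All 8 rotations (rotation i = S[i:]+S[:i]):
  rot[0] = wvwxysv$
  rot[1] = vwxysv$w
  rot[2] = wxysv$wv
  rot[3] = xysv$wvw
  rot[4] = ysv$wvwx
  rot[5] = sv$wvwxy
  rot[6] = v$wvwxys
  rot[7] = $wvwxysv
Sorted (with $ < everything):
  sorted[0] = $wvwxysv  (last char: 'v')
  sorted[1] = sv$wvwxy  (last char: 'y')
  sorted[2] = v$wvwxys  (last char: 's')
  sorted[3] = vwxysv$w  (last char: 'w')
  sorted[4] = wvwxysv$  (last char: '$')
  sorted[5] = wxysv$wv  (last char: 'v')
  sorted[6] = xysv$wvw  (last char: 'w')
  sorted[7] = ysv$wvwx  (last char: 'x')
Last column: vysw$vwx
Original string S is at sorted index 4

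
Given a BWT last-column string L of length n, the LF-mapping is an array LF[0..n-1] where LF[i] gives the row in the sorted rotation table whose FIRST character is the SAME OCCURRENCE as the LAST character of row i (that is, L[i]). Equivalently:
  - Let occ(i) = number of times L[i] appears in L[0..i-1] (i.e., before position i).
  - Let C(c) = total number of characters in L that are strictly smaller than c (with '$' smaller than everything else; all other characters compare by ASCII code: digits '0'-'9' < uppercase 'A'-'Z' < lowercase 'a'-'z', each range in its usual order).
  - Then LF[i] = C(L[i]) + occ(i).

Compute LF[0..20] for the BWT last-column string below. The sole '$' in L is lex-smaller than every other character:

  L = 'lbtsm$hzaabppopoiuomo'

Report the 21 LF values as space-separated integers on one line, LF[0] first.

Answer: 7 3 18 17 8 0 5 20 1 2 4 14 15 10 16 11 6 19 12 9 13

Derivation:
Char counts: '$':1, 'a':2, 'b':2, 'h':1, 'i':1, 'l':1, 'm':2, 'o':4, 'p':3, 's':1, 't':1, 'u':1, 'z':1
C (first-col start): C('$')=0, C('a')=1, C('b')=3, C('h')=5, C('i')=6, C('l')=7, C('m')=8, C('o')=10, C('p')=14, C('s')=17, C('t')=18, C('u')=19, C('z')=20
L[0]='l': occ=0, LF[0]=C('l')+0=7+0=7
L[1]='b': occ=0, LF[1]=C('b')+0=3+0=3
L[2]='t': occ=0, LF[2]=C('t')+0=18+0=18
L[3]='s': occ=0, LF[3]=C('s')+0=17+0=17
L[4]='m': occ=0, LF[4]=C('m')+0=8+0=8
L[5]='$': occ=0, LF[5]=C('$')+0=0+0=0
L[6]='h': occ=0, LF[6]=C('h')+0=5+0=5
L[7]='z': occ=0, LF[7]=C('z')+0=20+0=20
L[8]='a': occ=0, LF[8]=C('a')+0=1+0=1
L[9]='a': occ=1, LF[9]=C('a')+1=1+1=2
L[10]='b': occ=1, LF[10]=C('b')+1=3+1=4
L[11]='p': occ=0, LF[11]=C('p')+0=14+0=14
L[12]='p': occ=1, LF[12]=C('p')+1=14+1=15
L[13]='o': occ=0, LF[13]=C('o')+0=10+0=10
L[14]='p': occ=2, LF[14]=C('p')+2=14+2=16
L[15]='o': occ=1, LF[15]=C('o')+1=10+1=11
L[16]='i': occ=0, LF[16]=C('i')+0=6+0=6
L[17]='u': occ=0, LF[17]=C('u')+0=19+0=19
L[18]='o': occ=2, LF[18]=C('o')+2=10+2=12
L[19]='m': occ=1, LF[19]=C('m')+1=8+1=9
L[20]='o': occ=3, LF[20]=C('o')+3=10+3=13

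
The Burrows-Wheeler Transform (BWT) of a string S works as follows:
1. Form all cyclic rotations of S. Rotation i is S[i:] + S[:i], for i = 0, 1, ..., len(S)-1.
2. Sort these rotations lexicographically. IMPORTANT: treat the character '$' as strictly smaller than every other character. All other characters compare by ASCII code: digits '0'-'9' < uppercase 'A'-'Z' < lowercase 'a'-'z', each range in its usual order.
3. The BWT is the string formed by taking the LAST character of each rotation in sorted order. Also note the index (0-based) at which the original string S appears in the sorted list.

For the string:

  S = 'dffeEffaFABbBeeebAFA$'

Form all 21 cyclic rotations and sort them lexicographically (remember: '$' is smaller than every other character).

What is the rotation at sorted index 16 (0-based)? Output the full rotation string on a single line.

All 21 rotations (rotation i = S[i:]+S[:i]):
  rot[0] = dffeEffaFABbBeeebAFA$
  rot[1] = ffeEffaFABbBeeebAFA$d
  rot[2] = feEffaFABbBeeebAFA$df
  rot[3] = eEffaFABbBeeebAFA$dff
  rot[4] = EffaFABbBeeebAFA$dffe
  rot[5] = ffaFABbBeeebAFA$dffeE
  rot[6] = faFABbBeeebAFA$dffeEf
  rot[7] = aFABbBeeebAFA$dffeEff
  rot[8] = FABbBeeebAFA$dffeEffa
  rot[9] = ABbBeeebAFA$dffeEffaF
  rot[10] = BbBeeebAFA$dffeEffaFA
  rot[11] = bBeeebAFA$dffeEffaFAB
  rot[12] = BeeebAFA$dffeEffaFABb
  rot[13] = eeebAFA$dffeEffaFABbB
  rot[14] = eebAFA$dffeEffaFABbBe
  rot[15] = ebAFA$dffeEffaFABbBee
  rot[16] = bAFA$dffeEffaFABbBeee
  rot[17] = AFA$dffeEffaFABbBeeeb
  rot[18] = FA$dffeEffaFABbBeeebA
  rot[19] = A$dffeEffaFABbBeeebAF
  rot[20] = $dffeEffaFABbBeeebAFA
Sorted (with $ < everything):
  sorted[0] = $dffeEffaFABbBeeebAFA
  sorted[1] = A$dffeEffaFABbBeeebAF
  sorted[2] = ABbBeeebAFA$dffeEffaF
  sorted[3] = AFA$dffeEffaFABbBeeeb
  sorted[4] = BbBeeebAFA$dffeEffaFA
  sorted[5] = BeeebAFA$dffeEffaFABb
  sorted[6] = EffaFABbBeeebAFA$dffe
  sorted[7] = FA$dffeEffaFABbBeeebA
  sorted[8] = FABbBeeebAFA$dffeEffa
  sorted[9] = aFABbBeeebAFA$dffeEff
  sorted[10] = bAFA$dffeEffaFABbBeee
  sorted[11] = bBeeebAFA$dffeEffaFAB
  sorted[12] = dffeEffaFABbBeeebAFA$
  sorted[13] = eEffaFABbBeeebAFA$dff
  sorted[14] = ebAFA$dffeEffaFABbBee
  sorted[15] = eebAFA$dffeEffaFABbBe
  sorted[16] = eeebAFA$dffeEffaFABbB
  sorted[17] = faFABbBeeebAFA$dffeEf
  sorted[18] = feEffaFABbBeeebAFA$df
  sorted[19] = ffaFABbBeeebAFA$dffeE
  sorted[20] = ffeEffaFABbBeeebAFA$d
sorted[16] = eeebAFA$dffeEffaFABbB

Answer: eeebAFA$dffeEffaFABbB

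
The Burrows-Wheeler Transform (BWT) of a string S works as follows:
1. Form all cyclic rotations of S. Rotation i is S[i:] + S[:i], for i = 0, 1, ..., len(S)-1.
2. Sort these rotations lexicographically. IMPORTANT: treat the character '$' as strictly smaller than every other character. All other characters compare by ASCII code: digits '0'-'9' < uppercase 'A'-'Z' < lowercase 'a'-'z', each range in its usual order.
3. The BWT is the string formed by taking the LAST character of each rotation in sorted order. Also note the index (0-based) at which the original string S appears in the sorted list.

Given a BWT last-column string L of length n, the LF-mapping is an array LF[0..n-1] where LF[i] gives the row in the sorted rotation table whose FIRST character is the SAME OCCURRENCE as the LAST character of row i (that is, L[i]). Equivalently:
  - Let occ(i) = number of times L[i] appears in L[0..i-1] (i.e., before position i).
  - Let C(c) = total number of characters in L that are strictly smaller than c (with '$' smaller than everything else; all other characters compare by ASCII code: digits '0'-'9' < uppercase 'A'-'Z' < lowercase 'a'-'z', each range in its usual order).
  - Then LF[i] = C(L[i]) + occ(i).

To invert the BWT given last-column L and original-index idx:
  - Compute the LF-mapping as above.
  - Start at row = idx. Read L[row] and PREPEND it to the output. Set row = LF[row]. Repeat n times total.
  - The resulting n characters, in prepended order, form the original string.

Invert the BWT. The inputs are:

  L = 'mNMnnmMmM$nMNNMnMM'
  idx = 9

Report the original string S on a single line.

Answer: NmMnMNMMMnNmMnnMm$

Derivation:
LF mapping: 11 8 1 14 15 12 2 13 3 0 16 4 9 10 5 17 6 7
Walk LF starting at row 9, prepending L[row]:
  step 1: row=9, L[9]='$', prepend. Next row=LF[9]=0
  step 2: row=0, L[0]='m', prepend. Next row=LF[0]=11
  step 3: row=11, L[11]='M', prepend. Next row=LF[11]=4
  step 4: row=4, L[4]='n', prepend. Next row=LF[4]=15
  step 5: row=15, L[15]='n', prepend. Next row=LF[15]=17
  step 6: row=17, L[17]='M', prepend. Next row=LF[17]=7
  step 7: row=7, L[7]='m', prepend. Next row=LF[7]=13
  step 8: row=13, L[13]='N', prepend. Next row=LF[13]=10
  step 9: row=10, L[10]='n', prepend. Next row=LF[10]=16
  step 10: row=16, L[16]='M', prepend. Next row=LF[16]=6
  step 11: row=6, L[6]='M', prepend. Next row=LF[6]=2
  step 12: row=2, L[2]='M', prepend. Next row=LF[2]=1
  step 13: row=1, L[1]='N', prepend. Next row=LF[1]=8
  step 14: row=8, L[8]='M', prepend. Next row=LF[8]=3
  step 15: row=3, L[3]='n', prepend. Next row=LF[3]=14
  step 16: row=14, L[14]='M', prepend. Next row=LF[14]=5
  step 17: row=5, L[5]='m', prepend. Next row=LF[5]=12
  step 18: row=12, L[12]='N', prepend. Next row=LF[12]=9
Reversed output: NmMnMNMMMnNmMnnMm$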